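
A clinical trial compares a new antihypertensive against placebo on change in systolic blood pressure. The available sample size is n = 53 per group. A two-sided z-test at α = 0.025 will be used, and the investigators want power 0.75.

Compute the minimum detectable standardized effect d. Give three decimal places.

d ≈ 0.566

Required noncentrality: δ = z_{0.0125} + z_{0.25} = 2.241 + 0.674 = 2.916.
(Lower-tail contribution to power is negligible for δ > 0.)
δ = d·√(n/2) ⇒ d = δ/√(n/2) = 2.916/√(53/2) = 0.5664.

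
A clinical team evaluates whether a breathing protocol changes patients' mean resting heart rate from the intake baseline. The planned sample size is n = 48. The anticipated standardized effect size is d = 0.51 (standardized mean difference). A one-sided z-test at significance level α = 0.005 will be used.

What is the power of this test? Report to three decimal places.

Noncentrality parameter: λ = d·√n = 0.51 × √48 = 3.5334
Critical value for a one-sided test at α = 0.005: z_α = 2.576.
Power = Φ(λ − 2.576) = Φ(0.958) = 0.8309.

Power ≈ 0.831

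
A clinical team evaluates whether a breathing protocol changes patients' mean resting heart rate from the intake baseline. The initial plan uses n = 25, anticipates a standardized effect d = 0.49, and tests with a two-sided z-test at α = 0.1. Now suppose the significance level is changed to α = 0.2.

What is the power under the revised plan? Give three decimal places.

δ = d·√n = 0.49 × √25 = 2.4500 (unchanged). New critical value: z_{0.1} = 1.282.
Revised power = Φ(δ − 1.282) + Φ(−δ − 1.282) = Φ(1.168) + Φ(-3.732) = 0.8787 + 0.0001 = 0.8788.

Power ≈ 0.879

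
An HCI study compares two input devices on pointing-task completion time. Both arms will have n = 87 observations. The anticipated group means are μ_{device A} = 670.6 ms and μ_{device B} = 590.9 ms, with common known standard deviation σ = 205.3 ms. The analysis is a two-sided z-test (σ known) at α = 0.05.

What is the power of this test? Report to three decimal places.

Power ≈ 0.726

Standardized effect: d = |μ_{device A} − μ_{device B}| / σ = |670.6 − 590.9| / 205.3 = 0.3882
Noncentrality parameter: δ = d·√(n/2) = 0.3882 × √(87/2) = 2.5604
Critical value for a two-sided test at α = 0.05: z_{α/2} = 1.960.
Power = Φ(δ − 1.960) + Φ(−δ − 1.960) = Φ(0.600) + Φ(-4.520) = 0.7259 + 0.0000 = 0.7259.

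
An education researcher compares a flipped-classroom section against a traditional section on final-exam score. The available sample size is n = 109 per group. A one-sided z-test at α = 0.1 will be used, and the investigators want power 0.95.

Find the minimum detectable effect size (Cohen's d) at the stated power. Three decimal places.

Required noncentrality: δ = z_{0.1} + z_{0.05} = 1.282 + 1.645 = 2.926.
δ = d·√(n/2) ⇒ d = δ/√(n/2) = 2.926/√(109/2) = 0.3964.

d ≈ 0.396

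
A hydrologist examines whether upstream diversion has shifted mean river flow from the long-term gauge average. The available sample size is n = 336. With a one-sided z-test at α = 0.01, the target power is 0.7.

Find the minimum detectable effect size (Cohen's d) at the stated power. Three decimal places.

d ≈ 0.156

Required noncentrality: δ = z_{0.01} + z_{0.30} = 2.326 + 0.524 = 2.851.
δ = d·√n ⇒ d = δ/√n = 2.851/√336 = 0.1555.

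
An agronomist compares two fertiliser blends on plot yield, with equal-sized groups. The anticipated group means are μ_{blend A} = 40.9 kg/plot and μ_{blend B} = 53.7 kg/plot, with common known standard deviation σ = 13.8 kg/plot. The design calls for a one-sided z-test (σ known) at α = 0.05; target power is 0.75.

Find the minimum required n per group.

n = 13 per group

Standardized effect: d = |μ_{blend A} − μ_{blend B}| / σ = |40.9 − 53.7| / 13.8 = 0.9275
For power 0.75 need Φ(δ − z_{0.05}) = 0.75, so δ = z_{0.05} + z_{0.25} = 1.645 + 0.674 = 2.319.
δ = d·√(n/2) ⇒ n = 2(δ/d)² = 2 × (2.319 / 0.9275)² = 12.51.
Rounding up, n = 13 per group.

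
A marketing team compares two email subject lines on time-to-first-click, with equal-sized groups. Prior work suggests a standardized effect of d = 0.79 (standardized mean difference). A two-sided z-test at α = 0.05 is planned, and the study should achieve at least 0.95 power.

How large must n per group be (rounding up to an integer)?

Set Φ(δ − 1.960) = 0.95; then δ − 1.960 = Φ⁻¹(0.95) = 1.645, giving δ = 3.605.
(Ignoring the negligible lower-tail rejection probability gives the usual closed-form inversion.)
δ = d·√(n/2) ⇒ n = 2(δ/d)² = 2 × (3.605 / 0.79)² = 41.64.
Round up to the next whole unit.

n = 42 per group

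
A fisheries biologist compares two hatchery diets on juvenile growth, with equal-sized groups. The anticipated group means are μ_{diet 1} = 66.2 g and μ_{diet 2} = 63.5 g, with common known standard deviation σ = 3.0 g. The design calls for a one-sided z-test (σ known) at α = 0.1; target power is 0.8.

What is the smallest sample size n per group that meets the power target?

Standardized effect: d = |μ_{diet 1} − μ_{diet 2}| / σ = |66.2 − 63.5| / 3.0 = 0.9000
For power 0.8 need Φ(δ − z_{0.1}) = 0.8, so δ = z_{0.1} + z_{0.20} = 1.282 + 0.842 = 2.123.
δ = d·√(n/2) ⇒ n = 2(δ/d)² = 2 × (2.123 / 0.9000)² = 11.13.
Round up to the next whole unit.

n = 12 per group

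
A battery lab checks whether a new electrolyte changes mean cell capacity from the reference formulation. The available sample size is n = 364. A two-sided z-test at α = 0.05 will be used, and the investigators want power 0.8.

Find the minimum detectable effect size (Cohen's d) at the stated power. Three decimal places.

Required noncentrality: δ = z_{0.025} + z_{0.20} = 1.960 + 0.842 = 2.802.
(The second rejection-region term Φ(−δ − z_{α/2}) is negligible and dropped.)
δ = d·√n ⇒ d = δ/√n = 2.802/√364 = 0.1468.

d ≈ 0.147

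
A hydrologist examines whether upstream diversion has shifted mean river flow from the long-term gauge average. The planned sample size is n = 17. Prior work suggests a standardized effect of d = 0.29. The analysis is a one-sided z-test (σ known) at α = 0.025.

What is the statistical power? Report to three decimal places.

Power ≈ 0.222

Noncentrality parameter: δ = d·√n = 0.29 × √17 = 1.1957
One-sided α = 0.025 → critical value z_{0.025} = 1.960.
Power = P(Z > 1.960 − δ) = Φ(-0.764) = 0.2224.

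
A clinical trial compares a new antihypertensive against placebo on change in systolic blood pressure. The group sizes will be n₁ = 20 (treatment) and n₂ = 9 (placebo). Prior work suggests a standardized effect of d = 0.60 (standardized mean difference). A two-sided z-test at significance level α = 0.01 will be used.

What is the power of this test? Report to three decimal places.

Power ≈ 0.140

Noncentrality parameter: δ = d / √(1/n₁ + 1/n₂) = 0.60 / √(1/20 + 1/9) = 1.4948
Two-sided α = 0.01 → critical value z_{0.005} = 2.576.
Power = Φ(δ − 2.576) + Φ(−δ − 2.576) = Φ(-1.081) + Φ(-4.071) = 0.1398 + 0.0000 = 0.1399.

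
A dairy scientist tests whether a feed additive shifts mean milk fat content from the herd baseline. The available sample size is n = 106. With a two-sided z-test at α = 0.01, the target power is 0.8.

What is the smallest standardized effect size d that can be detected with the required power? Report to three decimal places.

Required noncentrality: δ = z_{0.005} + z_{0.20} = 2.576 + 0.842 = 3.417.
(Lower-tail contribution to power is negligible for δ > 0.)
δ = d·√n ⇒ d = δ/√n = 3.417/√106 = 0.3319.

d ≈ 0.332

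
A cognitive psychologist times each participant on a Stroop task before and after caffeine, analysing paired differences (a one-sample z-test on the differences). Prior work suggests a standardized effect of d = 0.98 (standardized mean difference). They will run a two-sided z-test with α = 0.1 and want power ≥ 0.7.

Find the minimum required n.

For power 0.7 need Φ(δ − z_{0.05}) = 0.7, so δ = z_{0.05} + z_{0.30} = 1.645 + 0.524 = 2.169.
(Ignoring the negligible lower-tail rejection probability gives the usual closed-form inversion.)
δ = d·√n ⇒ n = (δ/d)² = (2.169 / 0.98)² = 4.90.
Round up to the next whole unit.

n = 5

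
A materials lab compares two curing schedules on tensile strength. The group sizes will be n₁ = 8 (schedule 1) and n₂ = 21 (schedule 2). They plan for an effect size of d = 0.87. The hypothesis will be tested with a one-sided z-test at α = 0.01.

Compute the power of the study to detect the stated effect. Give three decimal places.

Noncentrality parameter: δ = d / √(1/n₁ + 1/n₂) = 0.87 / √(1/8 + 1/21) = 2.0940
Critical value for a one-sided test at α = 0.01: z_α = 2.326.
Power = Φ(δ − 2.326) = Φ(-0.232) = 0.4081.

Power ≈ 0.408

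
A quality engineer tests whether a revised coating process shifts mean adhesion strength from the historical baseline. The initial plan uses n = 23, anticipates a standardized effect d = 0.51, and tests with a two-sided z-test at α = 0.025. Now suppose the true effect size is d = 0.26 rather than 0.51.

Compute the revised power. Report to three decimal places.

With d = 0.26: δ = d·√n = 0.26 × √23 = 1.2469. Critical value z_{0.0125} = 2.241.
Revised power = Φ(δ − 2.241) + Φ(−δ − 2.241) = Φ(-0.994) + Φ(-3.488) = 0.1600 + 0.0002 = 0.1602.

Power ≈ 0.160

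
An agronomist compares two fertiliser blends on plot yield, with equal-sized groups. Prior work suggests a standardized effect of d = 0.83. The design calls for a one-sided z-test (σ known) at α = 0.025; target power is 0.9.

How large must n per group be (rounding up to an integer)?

n = 31 per group

For power 0.9 need Φ(δ − z_{0.025}) = 0.9, so δ = z_{0.025} + z_{0.10} = 1.960 + 1.282 = 3.242.
δ = d·√(n/2) ⇒ n = 2(δ/d)² = 2 × (3.242 / 0.83)² = 30.50.
Round up to the next whole unit.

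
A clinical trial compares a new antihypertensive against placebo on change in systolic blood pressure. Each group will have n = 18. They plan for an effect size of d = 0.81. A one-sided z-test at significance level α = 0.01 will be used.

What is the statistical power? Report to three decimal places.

Noncentrality parameter: δ = d·√(n/2) = 0.81 × √(18/2) = 2.4300
One-sided α = 0.01 → critical value z_{0.01} = 2.326.
Power = Φ(δ − 2.326) = Φ(0.104) = 0.5413.

Power ≈ 0.541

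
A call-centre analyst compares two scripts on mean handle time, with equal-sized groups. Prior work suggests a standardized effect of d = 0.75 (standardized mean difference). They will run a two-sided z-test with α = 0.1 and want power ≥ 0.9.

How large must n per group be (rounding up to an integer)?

n = 31 per group

For power 0.9 need Φ(δ − z_{0.05}) = 0.9, so δ = z_{0.05} + z_{0.10} = 1.645 + 1.282 = 2.926.
(For δ > 0 the lower-tail rejection region contributes negligibly to power, so the one-term inversion is standard.)
δ = d·√(n/2) ⇒ n = 2(δ/d)² = 2 × (2.926 / 0.75)² = 30.45.
Rounding up, n = 31 per group.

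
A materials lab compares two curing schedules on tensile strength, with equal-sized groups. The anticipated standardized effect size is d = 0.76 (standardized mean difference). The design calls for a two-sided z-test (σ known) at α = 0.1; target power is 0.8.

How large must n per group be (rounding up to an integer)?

n = 22 per group

For power 0.8 need Φ(δ − z_{0.05}) = 0.8, so δ = z_{0.05} + z_{0.20} = 1.645 + 0.842 = 2.486.
(The Φ(−δ − z_{α/2}) term is vanishingly small for δ > 0 and is dropped in the standard sample-size formula.)
δ = d·√(n/2) ⇒ n = 2(δ/d)² = 2 × (2.486 / 0.76)² = 21.41.
Round up to the next whole unit.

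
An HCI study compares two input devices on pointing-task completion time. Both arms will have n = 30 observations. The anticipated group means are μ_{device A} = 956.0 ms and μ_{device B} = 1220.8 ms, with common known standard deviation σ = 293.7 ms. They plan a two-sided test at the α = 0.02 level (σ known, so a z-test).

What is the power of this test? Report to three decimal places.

Standardized effect: d = |μ_{device A} − μ_{device B}| / σ = |956.0 − 1220.8| / 293.7 = 0.9016
Noncentrality parameter: δ = d·√(n/2) = 0.9016 × √(30/2) = 3.4919
Critical value for a two-sided test at α = 0.02: z_{α/2} = 2.326.
Power = Φ(δ − 2.326) + Φ(−δ − 2.326) = Φ(1.166) + Φ(-5.818) = 0.8781 + 0.0000 = 0.8781.

Power ≈ 0.878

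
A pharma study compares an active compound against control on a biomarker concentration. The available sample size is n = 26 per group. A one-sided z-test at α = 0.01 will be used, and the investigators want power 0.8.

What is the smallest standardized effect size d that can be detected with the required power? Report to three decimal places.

Required noncentrality: δ = z_{0.01} + z_{0.20} = 2.326 + 0.842 = 3.168.
δ = d·√(n/2) ⇒ d = δ/√(n/2) = 3.168/√(26/2) = 0.8786.

d ≈ 0.879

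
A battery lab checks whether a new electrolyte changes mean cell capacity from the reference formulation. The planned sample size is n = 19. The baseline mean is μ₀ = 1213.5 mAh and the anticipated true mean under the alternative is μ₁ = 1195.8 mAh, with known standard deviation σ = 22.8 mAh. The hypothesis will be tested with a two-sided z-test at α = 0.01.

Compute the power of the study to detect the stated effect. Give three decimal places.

Power ≈ 0.790

Standardized effect: d = |μ₁ − μ₀| / σ = |1195.8 − 1213.5| / 22.8 = 0.7763
Noncentrality parameter: δ = d·√n = 0.7763 × √19 = 3.3839
Two-sided α = 0.01 → critical value z_{0.005} = 2.576.
Power = Φ(δ − 2.576) + Φ(−δ − 2.576) = Φ(0.808) + Φ(-5.960) = 0.7905 + 0.0000 = 0.7905.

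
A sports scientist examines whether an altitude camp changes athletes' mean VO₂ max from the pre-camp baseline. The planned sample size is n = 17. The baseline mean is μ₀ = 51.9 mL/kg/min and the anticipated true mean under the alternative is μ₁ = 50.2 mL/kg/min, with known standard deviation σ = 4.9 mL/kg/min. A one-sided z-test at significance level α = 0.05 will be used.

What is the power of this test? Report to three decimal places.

Power ≈ 0.415

Standardized effect: d = |μ₁ − μ₀| / σ = |50.2 − 51.9| / 4.9 = 0.3469
Noncentrality parameter: λ = d·√n = 0.3469 × √17 = 1.4305
Critical value for a one-sided test at α = 0.05: z_α = 1.645.
Power = Φ(λ − 1.645) = Φ(-0.214) = 0.4151.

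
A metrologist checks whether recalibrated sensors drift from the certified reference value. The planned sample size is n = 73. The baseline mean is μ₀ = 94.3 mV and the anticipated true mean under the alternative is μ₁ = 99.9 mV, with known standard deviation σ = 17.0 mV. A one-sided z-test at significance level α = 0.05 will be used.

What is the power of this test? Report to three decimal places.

Power ≈ 0.879

Standardized effect: d = |μ₁ − μ₀| / σ = |99.9 − 94.3| / 17.0 = 0.3294
Noncentrality parameter: δ = d·√n = 0.3294 × √73 = 2.8145
One-sided α = 0.05 → critical value z_{0.05} = 1.645.
Power = P(Z > 1.645 − δ) = Φ(1.170) = 0.8789.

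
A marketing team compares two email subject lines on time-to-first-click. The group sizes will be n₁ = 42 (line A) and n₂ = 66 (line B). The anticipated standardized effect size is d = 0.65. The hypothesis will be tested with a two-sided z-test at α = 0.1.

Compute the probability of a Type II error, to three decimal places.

Noncentrality parameter: δ = d / √(1/n₁ + 1/n₂) = 0.65 / √(1/42 + 1/66) = 3.2930
Two-sided α = 0.1 → critical value z_{0.05} = 1.645.
Power = Φ(δ − 1.645) + Φ(−δ − 1.645) = Φ(1.648) + Φ(-4.938) = 0.9503 + 0.0000 = 0.9503.
Type II error: β = 1 − power = 1 − 0.9503 = 0.0497.

β ≈ 0.050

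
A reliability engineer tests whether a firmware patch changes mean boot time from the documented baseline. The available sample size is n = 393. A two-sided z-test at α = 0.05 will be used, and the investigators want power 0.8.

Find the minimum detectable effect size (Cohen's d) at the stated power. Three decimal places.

d ≈ 0.141

Required noncentrality: δ = z_{0.025} + z_{0.20} = 1.960 + 0.842 = 2.802.
(The second rejection-region term Φ(−δ − z_{α/2}) is negligible and dropped.)
δ = d·√n ⇒ d = δ/√n = 2.802/√393 = 0.1413.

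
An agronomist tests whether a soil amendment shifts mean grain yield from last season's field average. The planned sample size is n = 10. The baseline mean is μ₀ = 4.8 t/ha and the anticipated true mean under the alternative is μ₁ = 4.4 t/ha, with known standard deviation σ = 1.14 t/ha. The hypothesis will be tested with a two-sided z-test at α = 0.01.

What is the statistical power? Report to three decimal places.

Standardized effect: d = |μ₁ − μ₀| / σ = |4.4 − 4.8| / 1.14 = 0.3509
Noncentrality parameter: δ = d·√n = 0.3509 × √10 = 1.1096
Two-sided α = 0.01 → critical value z_{0.005} = 2.576.
Power = Φ(δ − 2.576) + Φ(−δ − 2.576) = Φ(-1.466) + Φ(-3.685) = 0.0713 + 0.0001 = 0.0714.

Power ≈ 0.071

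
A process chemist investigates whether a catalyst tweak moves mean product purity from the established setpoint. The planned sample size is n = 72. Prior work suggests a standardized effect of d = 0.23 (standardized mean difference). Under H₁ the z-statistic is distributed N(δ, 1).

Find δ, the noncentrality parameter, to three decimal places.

δ ≈ 1.952

The noncentrality parameter scales effect size by the design's sample-size factor: δ = d·√n = 0.23 × √72 = 1.9516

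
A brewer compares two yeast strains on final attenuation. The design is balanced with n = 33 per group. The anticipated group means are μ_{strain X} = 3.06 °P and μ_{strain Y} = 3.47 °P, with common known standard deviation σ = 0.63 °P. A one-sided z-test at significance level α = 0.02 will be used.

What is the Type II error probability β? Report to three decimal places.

Standardized effect: d = |μ_{strain X} − μ_{strain Y}| / σ = |3.06 − 3.47| / 0.63 = 0.6508
Noncentrality parameter: δ = d·√(n/2) = 0.6508 × √(33/2) = 2.6435
One-sided α = 0.02 → critical value z_{0.02} = 2.054.
Power = P(Z > 2.054 − δ) = Φ(0.590) = 0.7223.
Type II error: β = 1 − power = 1 − 0.7223 = 0.2777.

β ≈ 0.278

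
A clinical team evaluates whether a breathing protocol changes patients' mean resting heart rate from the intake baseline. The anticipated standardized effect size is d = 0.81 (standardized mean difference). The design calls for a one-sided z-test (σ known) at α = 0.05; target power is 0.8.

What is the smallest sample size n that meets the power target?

Set Φ(δ − 1.645) = 0.8; then δ − 1.645 = Φ⁻¹(0.8) = 0.842, giving δ = 2.486.
δ = d·√n ⇒ n = (δ/d)² = (2.486 / 0.81)² = 9.42.
Rounding up, n = 10.

n = 10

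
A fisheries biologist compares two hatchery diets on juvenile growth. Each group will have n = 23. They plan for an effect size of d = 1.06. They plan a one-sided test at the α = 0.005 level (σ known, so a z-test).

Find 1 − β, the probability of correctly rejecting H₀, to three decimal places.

Noncentrality parameter: δ = d·√(n/2) = 1.06 × √(23/2) = 3.5946
One-sided α = 0.005 → critical value z_{0.005} = 2.576.
Power = Φ(δ − 2.576) = Φ(1.019) = 0.8459.

Power ≈ 0.846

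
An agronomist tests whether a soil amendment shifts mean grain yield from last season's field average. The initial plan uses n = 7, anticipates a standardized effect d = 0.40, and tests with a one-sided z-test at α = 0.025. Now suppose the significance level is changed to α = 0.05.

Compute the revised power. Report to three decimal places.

Power ≈ 0.279

δ = d·√n = 0.40 × √7 = 1.0583 (unchanged). New critical value: z_{0.05} = 1.645.
Revised power = P(Z > 1.645 − δ) = Φ(-0.587) = 0.2788.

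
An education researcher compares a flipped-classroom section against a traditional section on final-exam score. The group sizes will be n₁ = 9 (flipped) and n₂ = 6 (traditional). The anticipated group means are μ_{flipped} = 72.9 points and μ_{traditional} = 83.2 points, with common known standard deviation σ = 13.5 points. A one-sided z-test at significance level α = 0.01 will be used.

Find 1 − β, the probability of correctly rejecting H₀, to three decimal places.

Standardized effect: d = |μ_{flipped} − μ_{traditional}| / σ = |72.9 − 83.2| / 13.5 = 0.7630
Noncentrality parameter: δ = d / √(1/n₁ + 1/n₂) = 0.7630 / √(1/9 + 1/6) = 1.4476
One-sided α = 0.01 → critical value z_{0.01} = 2.326.
Power = Φ(δ − 2.326) = Φ(-0.879) = 0.1898.

Power ≈ 0.190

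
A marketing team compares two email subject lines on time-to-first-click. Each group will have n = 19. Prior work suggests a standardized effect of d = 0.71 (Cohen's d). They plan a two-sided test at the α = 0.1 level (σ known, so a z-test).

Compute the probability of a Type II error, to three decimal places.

β ≈ 0.293

Noncentrality parameter: δ = d·√(n/2) = 0.71 × √(19/2) = 2.1884
Two-sided α = 0.1 → critical value z_{0.05} = 1.645.
Power = Φ(δ − 1.645) + Φ(−δ − 1.645) = Φ(0.544) + Φ(-3.833) = 0.7066 + 0.0001 = 0.7067.
Type II error: β = 1 − power = 1 − 0.7067 = 0.2933.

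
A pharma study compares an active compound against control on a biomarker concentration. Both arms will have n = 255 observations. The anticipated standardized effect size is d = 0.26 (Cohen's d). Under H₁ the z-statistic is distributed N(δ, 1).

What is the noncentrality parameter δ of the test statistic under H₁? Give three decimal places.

δ ≈ 2.936

The noncentrality parameter scales effect size by the design's sample-size factor: δ = d·√(n/2) = 0.26 × √(255/2) = 2.9358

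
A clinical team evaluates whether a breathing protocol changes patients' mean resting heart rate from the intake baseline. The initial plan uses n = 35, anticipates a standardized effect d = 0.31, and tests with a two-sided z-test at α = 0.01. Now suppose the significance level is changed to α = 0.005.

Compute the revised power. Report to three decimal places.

δ = d·√n = 0.31 × √35 = 1.8340 (unchanged). New critical value: z_{0.0025} = 2.807.
Revised power = Φ(δ − 2.807) + Φ(−δ − 2.807) = Φ(-0.973) + Φ(-4.641) = 0.1653 + 0.0000 = 0.1653.

Power ≈ 0.165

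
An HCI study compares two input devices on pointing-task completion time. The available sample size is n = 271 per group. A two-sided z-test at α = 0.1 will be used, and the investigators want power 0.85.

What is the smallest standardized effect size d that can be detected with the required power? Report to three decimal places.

Required noncentrality: δ = z_{0.05} + z_{0.15} = 1.645 + 1.036 = 2.681.
(The second rejection-region term Φ(−δ − z_{α/2}) is negligible and dropped.)
δ = d·√(n/2) ⇒ d = δ/√(n/2) = 2.681/√(271/2) = 0.2303.

d ≈ 0.230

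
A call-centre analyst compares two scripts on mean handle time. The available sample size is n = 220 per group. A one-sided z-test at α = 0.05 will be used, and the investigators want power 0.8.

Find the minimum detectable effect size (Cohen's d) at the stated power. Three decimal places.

d ≈ 0.237

Required noncentrality: δ = z_{0.05} + z_{0.20} = 1.645 + 0.842 = 2.486.
δ = d·√(n/2) ⇒ d = δ/√(n/2) = 2.486/√(220/2) = 0.2371.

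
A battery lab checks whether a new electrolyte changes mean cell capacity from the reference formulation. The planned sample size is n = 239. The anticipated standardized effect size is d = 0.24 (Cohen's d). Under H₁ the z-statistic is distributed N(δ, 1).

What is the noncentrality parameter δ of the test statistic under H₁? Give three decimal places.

δ ≈ 3.710

δ = d·√n = 0.24 × √239 = 3.7103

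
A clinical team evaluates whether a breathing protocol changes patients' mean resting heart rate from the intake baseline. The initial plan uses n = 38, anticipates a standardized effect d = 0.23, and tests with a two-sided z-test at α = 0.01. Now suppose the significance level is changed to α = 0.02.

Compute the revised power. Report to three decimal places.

δ = d·√n = 0.23 × √38 = 1.4178 (unchanged). New critical value: z_{0.01} = 2.326.
Revised power = Φ(δ − 2.326) + Φ(−δ − 2.326) = Φ(-0.909) + Φ(-3.744) = 0.1818 + 0.0001 = 0.1819.

Power ≈ 0.182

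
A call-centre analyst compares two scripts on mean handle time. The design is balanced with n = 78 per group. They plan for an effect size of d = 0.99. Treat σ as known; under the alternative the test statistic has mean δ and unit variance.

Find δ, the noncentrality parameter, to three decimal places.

δ = d·√(n/2) = 0.99 × √(78/2) = 6.1825

δ ≈ 6.183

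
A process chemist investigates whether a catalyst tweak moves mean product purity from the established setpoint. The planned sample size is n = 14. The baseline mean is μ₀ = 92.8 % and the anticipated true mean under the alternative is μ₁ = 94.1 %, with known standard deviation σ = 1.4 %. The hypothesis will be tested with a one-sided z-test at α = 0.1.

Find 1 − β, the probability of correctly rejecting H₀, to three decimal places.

Standardized effect: d = |μ₁ − μ₀| / σ = |94.1 − 92.8| / 1.4 = 0.9286
Noncentrality parameter: δ = d·√n = 0.9286 × √14 = 3.4744
One-sided α = 0.1 → critical value z_{0.1} = 1.282.
Power = Φ(δ − 1.282) = Φ(2.193) = 0.9858.

Power ≈ 0.986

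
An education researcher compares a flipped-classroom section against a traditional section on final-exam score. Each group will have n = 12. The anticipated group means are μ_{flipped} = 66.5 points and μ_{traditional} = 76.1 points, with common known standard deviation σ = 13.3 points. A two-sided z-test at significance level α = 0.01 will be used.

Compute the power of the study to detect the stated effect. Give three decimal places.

Standardized effect: d = |μ_{flipped} − μ_{traditional}| / σ = |66.5 − 76.1| / 13.3 = 0.7218
Noncentrality parameter: δ = d·√(n/2) = 0.7218 × √(12/2) = 1.7681
Two-sided α = 0.01 → critical value z_{0.005} = 2.576.
Power = Φ(δ − 2.576) + Φ(−δ − 2.576) = Φ(-0.808) + Φ(-4.344) = 0.2096 + 0.0000 = 0.2096.

Power ≈ 0.210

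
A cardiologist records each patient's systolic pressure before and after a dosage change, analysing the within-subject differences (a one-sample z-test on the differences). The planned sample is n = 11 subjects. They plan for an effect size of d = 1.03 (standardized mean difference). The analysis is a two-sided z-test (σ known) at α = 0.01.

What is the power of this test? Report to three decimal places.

Noncentrality parameter: δ = d·√n = 1.03 × √11 = 3.4161
Critical value for a two-sided test at α = 0.01: z_{α/2} = 2.576.
Power = Φ(δ − 2.576) + Φ(−δ − 2.576) = Φ(0.840) + Φ(-5.992) = 0.7996 + 0.0000 = 0.7996.

Power ≈ 0.800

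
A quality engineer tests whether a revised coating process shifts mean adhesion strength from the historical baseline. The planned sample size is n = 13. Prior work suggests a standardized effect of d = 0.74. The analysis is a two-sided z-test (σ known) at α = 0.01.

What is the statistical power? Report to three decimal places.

Noncentrality parameter: δ = d·√n = 0.74 × √13 = 2.6681
Critical value for a two-sided test at α = 0.01: z_{α/2} = 2.576.
Power = Φ(δ − 2.576) + Φ(−δ − 2.576) = Φ(0.092) + Φ(-5.244) = 0.5368 + 0.0000 = 0.5368.

Power ≈ 0.537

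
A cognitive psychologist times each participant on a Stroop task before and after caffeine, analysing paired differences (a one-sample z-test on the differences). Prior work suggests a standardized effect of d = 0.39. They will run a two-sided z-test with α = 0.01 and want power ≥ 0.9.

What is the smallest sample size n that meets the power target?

n = 98

For power 0.9 need Φ(δ − z_{0.005}) = 0.9, so δ = z_{0.005} + z_{0.10} = 2.576 + 1.282 = 3.857.
(For δ > 0 the lower-tail rejection region contributes negligibly to power, so the one-term inversion is standard.)
δ = d·√n ⇒ n = (δ/d)² = (3.857 / 0.39)² = 97.83.
Round up to the next whole unit.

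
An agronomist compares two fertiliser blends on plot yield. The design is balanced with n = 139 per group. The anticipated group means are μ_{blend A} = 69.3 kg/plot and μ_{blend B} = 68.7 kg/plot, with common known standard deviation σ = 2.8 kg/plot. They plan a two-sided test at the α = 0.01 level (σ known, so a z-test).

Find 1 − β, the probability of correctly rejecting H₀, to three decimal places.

Power ≈ 0.215

Standardized effect: d = |μ_{blend A} − μ_{blend B}| / σ = |69.3 − 68.7| / 2.8 = 0.2143
Noncentrality parameter: δ = d·√(n/2) = 0.2143 × √(139/2) = 1.7864
Critical value for a two-sided test at α = 0.01: z_{α/2} = 2.576.
Power = Φ(δ − 2.576) + Φ(−δ − 2.576) = Φ(-0.789) + Φ(-4.362) = 0.2149 + 0.0000 = 0.2149.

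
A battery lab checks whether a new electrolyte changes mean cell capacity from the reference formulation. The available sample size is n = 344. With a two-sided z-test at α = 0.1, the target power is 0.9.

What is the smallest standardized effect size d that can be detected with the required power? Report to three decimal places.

d ≈ 0.158

Required noncentrality: δ = z_{0.05} + z_{0.10} = 1.645 + 1.282 = 2.926.
(The second rejection-region term Φ(−δ − z_{α/2}) is negligible and dropped.)
δ = d·√n ⇒ d = δ/√n = 2.926/√344 = 0.1578.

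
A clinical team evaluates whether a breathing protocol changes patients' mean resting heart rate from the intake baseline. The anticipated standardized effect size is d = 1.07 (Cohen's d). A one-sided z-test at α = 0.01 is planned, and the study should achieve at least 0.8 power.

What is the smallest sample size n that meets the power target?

For power 0.8 need Φ(δ − z_{0.01}) = 0.8, so δ = z_{0.01} + z_{0.20} = 2.326 + 0.842 = 3.168.
δ = d·√n ⇒ n = (δ/d)² = (3.168 / 1.07)² = 8.77.
Rounding up, n = 9.

n = 9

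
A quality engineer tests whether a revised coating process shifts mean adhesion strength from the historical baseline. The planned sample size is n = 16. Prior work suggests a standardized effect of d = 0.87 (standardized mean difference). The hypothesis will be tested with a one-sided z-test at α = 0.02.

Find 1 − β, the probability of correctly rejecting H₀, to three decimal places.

Power ≈ 0.923

Noncentrality parameter: δ = d·√n = 0.87 × √16 = 3.4800
One-sided α = 0.02 → critical value z_{0.02} = 2.054.
Power = P(Z > 2.054 − δ) = Φ(1.426) = 0.9231.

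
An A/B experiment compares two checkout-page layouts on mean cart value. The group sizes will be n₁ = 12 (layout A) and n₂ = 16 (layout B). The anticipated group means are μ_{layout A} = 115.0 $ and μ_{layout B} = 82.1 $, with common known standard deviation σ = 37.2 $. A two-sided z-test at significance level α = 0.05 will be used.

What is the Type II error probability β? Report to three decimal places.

Standardized effect: d = |μ_{layout A} − μ_{layout B}| / σ = |115.0 − 82.1| / 37.2 = 0.8844
Noncentrality parameter: δ = d / √(1/n₁ + 1/n₂) = 0.8844 / √(1/12 + 1/16) = 2.3159
Two-sided α = 0.05 → critical value z_{0.025} = 1.960.
Power = Φ(δ − 1.960) + Φ(−δ − 1.960) = Φ(0.356) + Φ(-4.276) = 0.6391 + 0.0000 = 0.6391.
Type II error: β = 1 − power = 1 − 0.6391 = 0.3609.

β ≈ 0.361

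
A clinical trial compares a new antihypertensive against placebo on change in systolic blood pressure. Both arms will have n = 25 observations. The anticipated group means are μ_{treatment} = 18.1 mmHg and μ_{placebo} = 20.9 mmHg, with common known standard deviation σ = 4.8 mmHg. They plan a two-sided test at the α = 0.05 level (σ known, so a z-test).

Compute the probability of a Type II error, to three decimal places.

Standardized effect: d = |μ_{treatment} − μ_{placebo}| / σ = |18.1 − 20.9| / 4.8 = 0.5833
Noncentrality parameter: δ = d·√(n/2) = 0.5833 × √(25/2) = 2.0624
Two-sided α = 0.05 → critical value z_{0.025} = 1.960.
Power = Φ(δ − 1.960) + Φ(−δ − 1.960) = Φ(0.102) + Φ(-4.022) = 0.5408 + 0.0000 = 0.5408.
Type II error: β = 1 − power = 1 − 0.5408 = 0.4592.

β ≈ 0.459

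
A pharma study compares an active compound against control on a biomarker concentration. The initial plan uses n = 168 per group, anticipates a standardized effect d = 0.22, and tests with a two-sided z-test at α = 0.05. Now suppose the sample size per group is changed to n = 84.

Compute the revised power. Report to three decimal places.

Power ≈ 0.297

With n = 84 per group: δ = d·√(n/2) = 0.22 × √(84/2) = 1.4258. Critical value z_{0.025} = 1.960.
Revised power = Φ(δ − 1.960) + Φ(−δ − 1.960) = Φ(-0.534) + Φ(-3.386) = 0.2966 + 0.0004 = 0.2970.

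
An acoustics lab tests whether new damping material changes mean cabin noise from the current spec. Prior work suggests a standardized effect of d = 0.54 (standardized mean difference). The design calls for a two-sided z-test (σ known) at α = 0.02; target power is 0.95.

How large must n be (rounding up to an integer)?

For power 0.95 need Φ(δ − z_{0.01}) = 0.95, so δ = z_{0.01} + z_{0.05} = 2.326 + 1.645 = 3.971.
(For δ > 0 the lower-tail rejection region contributes negligibly to power, so the one-term inversion is standard.)
δ = d·√n ⇒ n = (δ/d)² = (3.971 / 0.54)² = 54.08.
Round up to the next whole unit.

n = 55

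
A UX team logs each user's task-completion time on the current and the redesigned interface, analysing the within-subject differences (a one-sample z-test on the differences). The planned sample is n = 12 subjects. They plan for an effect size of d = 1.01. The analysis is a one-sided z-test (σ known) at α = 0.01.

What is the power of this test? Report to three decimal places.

Power ≈ 0.879

Noncentrality parameter: δ = d·√n = 1.01 × √12 = 3.4987
Critical value for a one-sided test at α = 0.01: z_α = 2.326.
Power = P(Z > 2.326 − δ) = Φ(1.172) = 0.8795.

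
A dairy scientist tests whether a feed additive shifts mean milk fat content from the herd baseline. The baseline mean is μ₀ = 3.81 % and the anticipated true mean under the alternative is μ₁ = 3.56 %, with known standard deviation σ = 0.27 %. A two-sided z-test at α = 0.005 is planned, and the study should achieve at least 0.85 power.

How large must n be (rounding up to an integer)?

n = 18

Standardized effect: d = |μ₁ − μ₀| / σ = |3.56 − 3.81| / 0.27 = 0.9259
For power 0.85 need Φ(δ − z_{0.0025}) = 0.85, so δ = z_{0.0025} + z_{0.15} = 2.807 + 1.036 = 3.843.
(Ignoring the negligible lower-tail rejection probability gives the usual closed-form inversion.)
δ = d·√n ⇒ n = (δ/d)² = (3.843 / 0.9259)² = 17.23.
Round up to the next whole unit.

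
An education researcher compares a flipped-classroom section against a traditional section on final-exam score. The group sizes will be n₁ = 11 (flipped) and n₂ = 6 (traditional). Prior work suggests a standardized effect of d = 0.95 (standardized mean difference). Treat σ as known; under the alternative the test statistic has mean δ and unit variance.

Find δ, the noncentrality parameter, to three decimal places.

δ ≈ 1.872

The noncentrality parameter scales effect size by the design's sample-size factor: δ = d / √(1/n₁ + 1/n₂) = 0.95 / √(1/11 + 1/6) = 1.8719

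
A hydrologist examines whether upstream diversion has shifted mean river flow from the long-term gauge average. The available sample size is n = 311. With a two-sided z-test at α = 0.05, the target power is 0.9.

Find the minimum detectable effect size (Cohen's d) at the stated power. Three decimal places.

Need Φ(δ − 1.960) = 0.9, so δ = 1.960 + 1.282 = 3.242.
(The second rejection-region term Φ(−δ − z_{α/2}) is negligible and dropped.)
δ = d·√n ⇒ d = δ/√n = 3.242/√311 = 0.1838.

d ≈ 0.184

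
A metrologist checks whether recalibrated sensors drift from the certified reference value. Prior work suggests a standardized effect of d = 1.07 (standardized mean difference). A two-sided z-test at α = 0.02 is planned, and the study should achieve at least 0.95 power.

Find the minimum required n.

n = 14

Set Φ(δ − 2.326) = 0.95; then δ − 2.326 = Φ⁻¹(0.95) = 1.645, giving δ = 3.971.
(For δ > 0 the lower-tail rejection region contributes negligibly to power, so the one-term inversion is standard.)
δ = d·√n ⇒ n = (δ/d)² = (3.971 / 1.07)² = 13.77.
Rounding up, n = 14.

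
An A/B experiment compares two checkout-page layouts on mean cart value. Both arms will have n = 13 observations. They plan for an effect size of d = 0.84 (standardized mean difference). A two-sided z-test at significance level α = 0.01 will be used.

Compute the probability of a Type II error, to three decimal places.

β ≈ 0.668

Noncentrality parameter: δ = d·√(n/2) = 0.84 × √(13/2) = 2.1416
Two-sided α = 0.01 → critical value z_{0.005} = 2.576.
Power = Φ(δ − 2.576) + Φ(−δ − 2.576) = Φ(-0.434) + Φ(-4.717) = 0.3321 + 0.0000 = 0.3321.
Type II error: β = 1 − power = 1 − 0.3321 = 0.6679.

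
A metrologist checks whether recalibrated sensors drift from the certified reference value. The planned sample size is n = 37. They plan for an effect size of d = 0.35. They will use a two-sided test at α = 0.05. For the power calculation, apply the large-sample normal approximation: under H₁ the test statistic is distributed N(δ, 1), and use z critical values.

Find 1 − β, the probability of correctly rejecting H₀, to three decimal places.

Power ≈ 0.567

Noncentrality parameter: δ = d·√n = 0.35 × √37 = 2.1290
Two-sided α = 0.05 → critical value z_{0.025} = 1.960.
Power = Φ(δ − 1.960) + Φ(−δ − 1.960) = Φ(0.169) + Φ(-4.089) = 0.5671 + 0.0000 = 0.5671.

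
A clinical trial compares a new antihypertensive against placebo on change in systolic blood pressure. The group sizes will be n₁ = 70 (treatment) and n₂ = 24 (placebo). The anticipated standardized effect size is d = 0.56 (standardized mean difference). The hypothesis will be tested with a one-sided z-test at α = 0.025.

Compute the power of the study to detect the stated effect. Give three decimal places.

Power ≈ 0.658

Noncentrality parameter: δ = d / √(1/n₁ + 1/n₂) = 0.56 / √(1/70 + 1/24) = 2.3674
Critical value for a one-sided test at α = 0.025: z_α = 1.960.
Power = P(Z > 1.960 − δ) = Φ(0.407) = 0.6582.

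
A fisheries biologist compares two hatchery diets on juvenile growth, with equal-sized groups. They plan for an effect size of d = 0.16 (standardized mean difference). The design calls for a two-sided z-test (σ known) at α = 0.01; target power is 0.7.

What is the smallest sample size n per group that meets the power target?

Set Φ(δ − 2.576) = 0.7; then δ − 2.576 = Φ⁻¹(0.7) = 0.524, giving δ = 3.100.
(For δ > 0 the lower-tail rejection region contributes negligibly to power, so the one-term inversion is standard.)
δ = d·√(n/2) ⇒ n = 2(δ/d)² = 2 × (3.100 / 0.16)² = 750.89.
Round up to the next whole unit.

n = 751 per group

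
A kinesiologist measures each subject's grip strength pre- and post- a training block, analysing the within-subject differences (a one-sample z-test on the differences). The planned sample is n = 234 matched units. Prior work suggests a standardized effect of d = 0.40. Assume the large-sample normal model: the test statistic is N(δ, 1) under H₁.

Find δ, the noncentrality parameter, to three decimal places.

The noncentrality parameter scales effect size by the design's sample-size factor: δ = d·√n = 0.40 × √234 = 6.1188

δ ≈ 6.119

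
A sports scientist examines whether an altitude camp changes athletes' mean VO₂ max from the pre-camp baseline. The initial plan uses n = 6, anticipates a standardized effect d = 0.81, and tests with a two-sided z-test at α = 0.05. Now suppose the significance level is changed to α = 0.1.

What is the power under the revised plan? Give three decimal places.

Power ≈ 0.633

δ = d·√n = 0.81 × √6 = 1.9841 (unchanged). New critical value: z_{0.05} = 1.645.
Revised power = Φ(δ − 1.645) + Φ(−δ − 1.645) = Φ(0.339) + Φ(-3.629) = 0.6328 + 0.0001 = 0.6329.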